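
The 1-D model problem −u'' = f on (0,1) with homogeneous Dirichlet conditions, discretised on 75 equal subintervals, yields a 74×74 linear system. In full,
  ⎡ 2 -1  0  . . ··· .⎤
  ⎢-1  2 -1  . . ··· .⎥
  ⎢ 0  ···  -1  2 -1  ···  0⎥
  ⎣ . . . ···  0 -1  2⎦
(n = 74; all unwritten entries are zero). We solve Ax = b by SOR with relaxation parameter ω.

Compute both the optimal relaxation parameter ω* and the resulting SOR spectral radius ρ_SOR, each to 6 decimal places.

ω* = 1.919615, ρ_SOR = 0.919615

With n=74, ρ(Jacobi) = cos(π/75) = 0.999123.
root = sin(π/75) = 0.0418757  (since 1−cos² = sin²).
ω* = 2 / (1 + 0.0418757) = 2 / 1.0418757 ≈ 1.919615.
ρ(B_{ω*}) = ω*−1 = 0.919615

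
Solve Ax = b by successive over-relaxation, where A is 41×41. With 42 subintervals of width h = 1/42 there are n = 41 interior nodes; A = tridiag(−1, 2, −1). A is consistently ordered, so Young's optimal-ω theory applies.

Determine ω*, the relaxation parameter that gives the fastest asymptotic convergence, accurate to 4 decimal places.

ω* = 1.8609

With n=41, ρ(Jacobi) = cos(π/42) = 0.9972.
1 − cos²(π/42) = sin²(π/42) ⇒ √(1−ρ_J²) = sin(π/42) = 0.07473.
ω* = 2/(1 + 0.07473) = 2/1.07473 = 1.8609.
At ω = 1.8609 every |λ(B_ω)| = ω−1, so ρ_SOR = 0.8609.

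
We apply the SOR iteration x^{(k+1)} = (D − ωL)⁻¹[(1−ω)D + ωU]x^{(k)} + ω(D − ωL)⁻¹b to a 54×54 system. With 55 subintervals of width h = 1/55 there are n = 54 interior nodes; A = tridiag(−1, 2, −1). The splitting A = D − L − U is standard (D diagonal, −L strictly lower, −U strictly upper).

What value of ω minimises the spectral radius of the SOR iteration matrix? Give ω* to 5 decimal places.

ω* = 1.89199

spectrum of D⁻¹(L+U) = {cos(kπ/55) : 1≤k≤54}; ρ_J = cos(π/55) = 0.99837.
1 − cos²(π/55) = sin²(π/55) ⇒ √(1−ρ_J²) = sin(π/55) = 0.057089.
Young: ω* = 2/(1+√(1−ρ_J²)) = 2/(1+0.057089) = 2/1.057089 = 1.89199.
[ρ_SOR] ω* − 1 = 0.89199.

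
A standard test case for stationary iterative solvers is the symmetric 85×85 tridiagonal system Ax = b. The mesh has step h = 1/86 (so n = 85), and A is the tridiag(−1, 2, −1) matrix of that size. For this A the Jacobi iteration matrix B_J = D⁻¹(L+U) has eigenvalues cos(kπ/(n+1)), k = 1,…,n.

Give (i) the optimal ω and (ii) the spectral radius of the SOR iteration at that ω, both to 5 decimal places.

ω* = 1.92953, ρ_SOR = 0.92953

ρ_J = max_k |cos(kπ/86)| = cos(π/86) = 0.99933
√(1−ρ_J²) simplifies to sin(π/86) = 0.036522.
So ω* = 2/1.036522 = 1.92953 (Young).
ρ_SOR = ω* − 1 = 1.92953 − 1 = 0.92953.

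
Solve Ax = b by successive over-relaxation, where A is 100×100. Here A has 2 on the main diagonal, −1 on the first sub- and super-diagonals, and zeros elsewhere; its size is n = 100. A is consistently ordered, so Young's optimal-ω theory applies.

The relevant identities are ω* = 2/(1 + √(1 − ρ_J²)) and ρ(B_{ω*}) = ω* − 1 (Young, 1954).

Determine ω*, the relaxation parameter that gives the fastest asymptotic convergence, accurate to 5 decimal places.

ω* = 1.93968

n=100: λ(B_J) = 1 − λ(A)/2 = cos(kπ/101); k=1 gives ρ_J = 0.99952.
√(1 − cos²(π/101)) = sin(π/101) ≈ 0.031100.
[ω*] 2 ÷ (1 + 0.031100) = 2 ÷ 1.031100 = 1.93968.
At ω = 1.93968 every |λ(B_ω)| = ω−1, so ρ_SOR = 0.93968.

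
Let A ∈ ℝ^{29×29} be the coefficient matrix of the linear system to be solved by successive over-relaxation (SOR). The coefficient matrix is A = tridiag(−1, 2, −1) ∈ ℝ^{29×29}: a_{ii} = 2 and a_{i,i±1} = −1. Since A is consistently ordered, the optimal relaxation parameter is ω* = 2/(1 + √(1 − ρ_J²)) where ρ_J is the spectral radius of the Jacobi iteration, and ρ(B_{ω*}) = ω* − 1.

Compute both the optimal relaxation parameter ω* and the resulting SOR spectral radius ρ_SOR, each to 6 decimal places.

ρ_J = max_k |cos(kπ/30)| = cos(π/30) = 0.994522
√(1−ρ_J²) = |sin(π/30)| = 0.1045285
ω* = 2/(1 + 0.1045285) = 2/1.1045285 = 1.810727.
ρ(B_{ω*}) = ω*−1 = 0.810727

ω* = 1.810727, ρ_SOR = 0.810727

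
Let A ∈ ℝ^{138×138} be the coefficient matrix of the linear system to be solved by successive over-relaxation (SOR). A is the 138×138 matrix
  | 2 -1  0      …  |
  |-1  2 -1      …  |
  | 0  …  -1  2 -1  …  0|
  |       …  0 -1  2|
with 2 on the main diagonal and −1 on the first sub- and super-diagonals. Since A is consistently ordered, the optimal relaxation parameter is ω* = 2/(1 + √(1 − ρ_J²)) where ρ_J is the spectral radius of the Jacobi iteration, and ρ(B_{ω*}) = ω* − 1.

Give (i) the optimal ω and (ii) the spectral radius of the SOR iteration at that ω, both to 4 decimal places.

With n=138, ρ(Jacobi) = cos(π/139) = 0.9997.
√(1 − cos²(π/139)) = sin(π/139) ≈ 0.02260.
ω* = 2/(1+0.02260) = 1.9558
ρ_SOR = ω* − 1 ≈ 0.9558.

ω* = 1.9558, ρ_SOR = 0.9558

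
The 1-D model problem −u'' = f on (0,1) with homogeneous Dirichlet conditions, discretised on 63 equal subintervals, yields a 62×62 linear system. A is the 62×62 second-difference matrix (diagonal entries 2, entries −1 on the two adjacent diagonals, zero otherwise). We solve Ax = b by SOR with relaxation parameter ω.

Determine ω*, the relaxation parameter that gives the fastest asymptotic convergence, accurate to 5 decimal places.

n=62: λ(B_J) = 1 − λ(A)/2 = cos(kπ/63); k=1 gives ρ_J = 0.99876.
√(1−ρ_J²) simplifies to sin(π/63) = 0.049846.
So ω* = 2/1.049846 = 1.90504 (Young).
ρ(B_{ω*}) = ω*−1 = 0.90504

ω* = 1.90504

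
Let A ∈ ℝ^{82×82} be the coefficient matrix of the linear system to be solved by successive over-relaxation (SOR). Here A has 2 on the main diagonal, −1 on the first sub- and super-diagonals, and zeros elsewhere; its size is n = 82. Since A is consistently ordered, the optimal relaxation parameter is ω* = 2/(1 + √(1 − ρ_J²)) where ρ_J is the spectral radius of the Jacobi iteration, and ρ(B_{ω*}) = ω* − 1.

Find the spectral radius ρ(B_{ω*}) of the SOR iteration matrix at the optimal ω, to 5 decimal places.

ρ_J = max_k |cos(kπ/83)| = cos(π/83) = 0.99928
√(1−ρ_J²) = |sin(π/83)| = 0.037841
Then 2/(1+√(1−ρ_J²)) = 2/(1+0.037841); ω* = 2/1.037841 = 1.92708.
[ρ_SOR] ω* − 1 = 0.92708.

ρ_SOR = 0.92708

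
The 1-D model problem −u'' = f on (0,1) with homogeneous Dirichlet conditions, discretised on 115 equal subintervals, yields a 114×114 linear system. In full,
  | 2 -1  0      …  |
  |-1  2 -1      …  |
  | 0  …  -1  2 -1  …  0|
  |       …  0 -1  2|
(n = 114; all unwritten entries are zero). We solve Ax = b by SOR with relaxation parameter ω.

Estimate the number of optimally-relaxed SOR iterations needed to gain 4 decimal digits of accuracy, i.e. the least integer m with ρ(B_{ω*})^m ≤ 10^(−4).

m = 169

With n=114, ρ(Jacobi) = cos(π/115) = 0.9996269.
√(1−ρ_J²) simplifies to sin(π/115) = 0.0273148.
Then 2/(1+√(1−ρ_J²)) = 2/(1+0.0273148); ω* = 2/1.0273148 = 1.9468229.
[ρ_SOR] ω* − 1 = 0.9468229.
Need (0.9468229)^m ≤ 10^(−4): m ≥ 4·ln10/|ln 0.9468229| = 9.21034/0.0546432 = 168.554 ⇒ m = 169.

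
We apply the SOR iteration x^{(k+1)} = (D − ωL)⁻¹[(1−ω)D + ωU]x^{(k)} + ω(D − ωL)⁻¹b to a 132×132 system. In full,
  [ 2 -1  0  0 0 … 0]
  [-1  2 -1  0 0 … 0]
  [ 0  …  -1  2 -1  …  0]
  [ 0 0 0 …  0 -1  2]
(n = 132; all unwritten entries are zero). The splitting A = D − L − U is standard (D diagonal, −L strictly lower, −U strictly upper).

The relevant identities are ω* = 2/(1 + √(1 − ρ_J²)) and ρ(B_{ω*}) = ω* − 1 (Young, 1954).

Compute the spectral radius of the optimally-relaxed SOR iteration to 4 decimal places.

spectrum of D⁻¹(L+U) = {cos(kπ/133) : 1≤k≤132}; ρ_J = cos(π/133) = 0.9997.
√(1−ρ_J²) simplifies to sin(π/133) = 0.02362.
So ω* = 2/1.02362 = 1.9539 (Young).
[ρ_SOR] ω* − 1 = 0.9539.

ρ_SOR = 0.9539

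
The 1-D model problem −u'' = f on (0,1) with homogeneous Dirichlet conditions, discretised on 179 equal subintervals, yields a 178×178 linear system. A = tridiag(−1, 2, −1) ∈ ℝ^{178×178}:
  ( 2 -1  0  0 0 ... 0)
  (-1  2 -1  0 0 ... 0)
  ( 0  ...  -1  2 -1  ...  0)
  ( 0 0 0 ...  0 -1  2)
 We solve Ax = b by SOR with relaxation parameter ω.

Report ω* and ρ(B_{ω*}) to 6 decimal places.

With n=178, ρ(Jacobi) = cos(π/179) = 0.999846.
√(1 − cos²(π/179)) = sin(π/179) ≈ 0.0175499.
[ω*] 2 ÷ (1 + 0.0175499) = 2 ÷ 1.0175499 = 1.965506.
and ρ(B_{ω*}) = 1.965506 − 1 = 0.965506.

ω* = 1.965506, ρ_SOR = 0.965506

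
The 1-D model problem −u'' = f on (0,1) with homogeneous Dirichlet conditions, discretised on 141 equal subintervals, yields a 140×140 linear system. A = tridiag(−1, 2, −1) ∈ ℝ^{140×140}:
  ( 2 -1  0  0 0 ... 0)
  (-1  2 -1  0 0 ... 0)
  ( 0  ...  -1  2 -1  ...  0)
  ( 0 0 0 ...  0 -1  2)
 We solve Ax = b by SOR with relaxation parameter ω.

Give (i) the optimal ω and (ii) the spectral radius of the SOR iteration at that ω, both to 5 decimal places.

ω* = 1.95641, ρ_SOR = 0.95641

spectrum of D⁻¹(L+U) = {cos(kπ/141) : 1≤k≤140}; ρ_J = cos(π/141) = 0.99975.
1 − cos²(π/141) = sin²(π/141) ⇒ √(1−ρ_J²) = sin(π/141) = 0.022279.
ω* = 2/(1+0.022279) = 1.95641
At ω = 1.95641 every |λ(B_ω)| = ω−1, so ρ_SOR = 0.95641.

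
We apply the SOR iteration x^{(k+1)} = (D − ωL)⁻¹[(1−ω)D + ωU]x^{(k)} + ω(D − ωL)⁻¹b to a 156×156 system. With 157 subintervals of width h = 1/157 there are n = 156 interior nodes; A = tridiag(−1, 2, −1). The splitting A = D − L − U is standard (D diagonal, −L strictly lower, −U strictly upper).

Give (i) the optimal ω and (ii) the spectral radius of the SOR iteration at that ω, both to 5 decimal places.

n=156: λ(B_J) = 1 − λ(A)/2 = cos(kπ/157); k=1 gives ρ_J = 0.99980.
root = sin(π/157) = 0.020009  (since 1−cos² = sin²).
Young: ω* = 2/(1+√(1−ρ_J²)) = 2/(1+0.020009) = 2/1.020009 = 1.96077.
[ρ_SOR] ω* − 1 = 0.96077.

ω* = 1.96077, ρ_SOR = 0.96077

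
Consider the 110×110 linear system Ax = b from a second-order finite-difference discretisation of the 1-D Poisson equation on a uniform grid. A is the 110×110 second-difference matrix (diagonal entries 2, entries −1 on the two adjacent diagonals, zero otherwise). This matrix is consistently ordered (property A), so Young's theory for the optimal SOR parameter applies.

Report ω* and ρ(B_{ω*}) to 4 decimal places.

B_J for the 110×110 system has eigenvalues cos(kπ/111); ρ_J = cos(π/111) = 0.9996.
root = sin(π/111) = 0.02830  (since 1−cos² = sin²).
ω* = 2 / (1 + 0.02830) = 2 / 1.02830 ≈ 1.9450.
ρ_SOR = ω* − 1 = 1.9450 − 1 = 0.9450.

ω* = 1.9450, ρ_SOR = 0.9450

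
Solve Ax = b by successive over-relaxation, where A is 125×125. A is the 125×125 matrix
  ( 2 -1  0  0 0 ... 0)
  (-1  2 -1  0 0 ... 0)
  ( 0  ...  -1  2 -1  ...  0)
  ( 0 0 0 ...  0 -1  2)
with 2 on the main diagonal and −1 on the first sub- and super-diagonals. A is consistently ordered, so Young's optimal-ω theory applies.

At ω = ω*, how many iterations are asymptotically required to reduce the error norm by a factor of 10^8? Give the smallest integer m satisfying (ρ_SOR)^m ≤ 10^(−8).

m = 370

ρ_J = max_k |cos(kπ/126)| = cos(π/126) = 0.9996892
root = sin(π/126) = 0.0249307  (since 1−cos² = sin²).
ω* = 2/(1 + 0.0249307) = 2/1.0249307 = 1.9513514.
At ω = 1.9513514 every |λ(B_ω)| = ω−1, so ρ_SOR = 0.9513514.
For 8 digits: m = 8·ln10 / (−ln 0.9513514) = 18.4207/0.0498718 = 369.361; round up → m = 370.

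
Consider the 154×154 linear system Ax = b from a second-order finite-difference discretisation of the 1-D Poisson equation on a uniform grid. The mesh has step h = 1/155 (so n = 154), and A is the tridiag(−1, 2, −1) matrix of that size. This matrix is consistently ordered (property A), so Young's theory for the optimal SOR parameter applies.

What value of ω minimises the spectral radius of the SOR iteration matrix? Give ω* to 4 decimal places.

½·tridiag(1,0,1) at n=154: λ_k = cos(kπ/155); max |λ| at k=1 ⇒ ρ_J = cos(π/155) ≈ 0.9998.
√(1 − cos²(π/155)) = sin(π/155) ≈ 0.02027.
[ω*] 2 ÷ (1 + 0.02027) = 2 ÷ 1.02027 = 1.9603.
[ρ_SOR] ω* − 1 = 0.9603.

ω* = 1.9603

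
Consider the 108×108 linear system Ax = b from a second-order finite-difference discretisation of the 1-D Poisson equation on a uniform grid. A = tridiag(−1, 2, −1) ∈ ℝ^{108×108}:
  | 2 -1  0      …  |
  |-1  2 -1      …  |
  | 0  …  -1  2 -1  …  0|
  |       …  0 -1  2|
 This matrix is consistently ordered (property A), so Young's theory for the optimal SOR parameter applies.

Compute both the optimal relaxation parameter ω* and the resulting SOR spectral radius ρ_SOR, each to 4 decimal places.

ρ_J = max_k |cos(kπ/109)| = cos(π/109) = 0.9996
√(1 − cos²(π/109)) = sin(π/109) ≈ 0.02882.
ω* = 2/(1+0.02882) = 1.9440
Hence ρ(B_{ω*}) = 1.9440 − 1 = 0.9440.

ω* = 1.9440, ρ_SOR = 0.9440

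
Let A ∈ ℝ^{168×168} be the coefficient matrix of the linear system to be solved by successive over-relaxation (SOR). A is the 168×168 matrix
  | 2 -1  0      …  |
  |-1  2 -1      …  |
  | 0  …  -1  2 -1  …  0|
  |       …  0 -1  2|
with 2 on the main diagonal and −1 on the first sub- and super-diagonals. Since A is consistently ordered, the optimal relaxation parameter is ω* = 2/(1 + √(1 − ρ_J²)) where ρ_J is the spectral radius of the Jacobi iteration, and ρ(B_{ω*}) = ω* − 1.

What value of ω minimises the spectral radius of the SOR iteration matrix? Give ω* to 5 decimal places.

ω* = 1.96350

n=168: λ(B_J) = 1 − λ(A)/2 = cos(kπ/169); k=1 gives ρ_J = 0.99983.
1 − cos²(π/169) = sin²(π/169) ⇒ √(1−ρ_J²) = sin(π/169) = 0.018588.
ω* = 2/(1 + 0.018588) = 2/1.018588 = 1.96350.
ρ_SOR = ω* − 1 = 1.96350 − 1 = 0.96350.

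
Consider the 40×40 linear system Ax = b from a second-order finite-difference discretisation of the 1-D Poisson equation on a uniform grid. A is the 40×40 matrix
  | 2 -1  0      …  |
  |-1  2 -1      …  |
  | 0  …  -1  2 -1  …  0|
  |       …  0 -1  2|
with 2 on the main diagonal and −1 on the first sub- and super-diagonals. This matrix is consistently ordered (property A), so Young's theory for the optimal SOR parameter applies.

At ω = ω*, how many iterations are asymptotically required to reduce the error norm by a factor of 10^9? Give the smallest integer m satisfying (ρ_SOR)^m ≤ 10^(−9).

With n=40, ρ(Jacobi) = cos(π/41) = 0.9970658.
√(1−ρ_J²) = |sin(π/41)| = 0.0765493
Young: ω* = 2/(1+√(1−ρ_J²)) = 2/(1+0.0765493) = 2/1.0765493 = 1.8577877.
Hence ρ(B_{ω*}) = 1.8577877 − 1 = 0.8577877.
9·ln10 = 20.7233; −ln(0.8577877) = 0.153399; m = ⌈20.7233/0.153399⌉ = ⌈135.094⌉ = 136.

m = 136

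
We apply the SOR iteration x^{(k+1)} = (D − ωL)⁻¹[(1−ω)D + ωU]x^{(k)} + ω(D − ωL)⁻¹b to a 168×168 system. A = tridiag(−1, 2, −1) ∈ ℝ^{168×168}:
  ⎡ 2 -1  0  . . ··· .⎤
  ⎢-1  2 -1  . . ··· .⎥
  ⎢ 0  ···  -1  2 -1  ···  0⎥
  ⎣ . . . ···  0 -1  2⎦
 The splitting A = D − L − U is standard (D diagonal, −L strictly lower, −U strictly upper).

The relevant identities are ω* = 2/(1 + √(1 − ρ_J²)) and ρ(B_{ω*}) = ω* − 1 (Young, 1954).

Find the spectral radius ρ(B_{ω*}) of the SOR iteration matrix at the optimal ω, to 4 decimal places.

spectrum of D⁻¹(L+U) = {cos(kπ/169) : 1≤k≤168}; ρ_J = cos(π/169) = 0.9998.
√(1 − cos²(π/169)) = sin(π/169) ≈ 0.01859.
So ω* = 2/1.01859 = 1.9635 (Young).
ρ(B_{ω*}) = ω*−1 = 0.9635

ρ_SOR = 0.9635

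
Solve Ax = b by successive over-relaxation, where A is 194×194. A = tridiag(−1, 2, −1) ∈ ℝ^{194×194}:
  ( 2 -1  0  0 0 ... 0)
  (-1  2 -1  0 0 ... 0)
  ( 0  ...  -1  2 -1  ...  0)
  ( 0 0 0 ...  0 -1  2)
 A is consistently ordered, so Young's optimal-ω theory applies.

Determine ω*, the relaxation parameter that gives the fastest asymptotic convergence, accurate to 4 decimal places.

ω* = 1.9683

spectrum of D⁻¹(L+U) = {cos(kπ/195) : 1≤k≤194}; ρ_J = cos(π/195) = 0.9999.
√(1−ρ_J²) simplifies to sin(π/195) = 0.01611.
ω* = 2/(1+0.01611) = 1.9683
At ω = 1.9683 every |λ(B_ω)| = ω−1, so ρ_SOR = 0.9683.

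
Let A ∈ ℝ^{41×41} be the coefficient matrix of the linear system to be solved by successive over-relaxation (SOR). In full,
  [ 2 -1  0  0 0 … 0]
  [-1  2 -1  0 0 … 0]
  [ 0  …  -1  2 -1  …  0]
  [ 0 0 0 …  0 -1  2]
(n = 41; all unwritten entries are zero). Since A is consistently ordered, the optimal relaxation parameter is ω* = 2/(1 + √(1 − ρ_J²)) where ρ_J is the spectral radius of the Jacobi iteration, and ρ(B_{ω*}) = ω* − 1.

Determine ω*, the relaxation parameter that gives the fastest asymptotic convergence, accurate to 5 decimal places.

½·tridiag(1,0,1) at n=41: λ_k = cos(kπ/42); max |λ| at k=1 ⇒ ρ_J = cos(π/42) ≈ 0.99720.
√(1 − cos²(π/42)) = sin(π/42) ≈ 0.074730.
[ω*] 2 ÷ (1 + 0.074730) = 2 ÷ 1.074730 = 1.86093.
[ρ_SOR] ω* − 1 = 0.86093.

ω* = 1.86093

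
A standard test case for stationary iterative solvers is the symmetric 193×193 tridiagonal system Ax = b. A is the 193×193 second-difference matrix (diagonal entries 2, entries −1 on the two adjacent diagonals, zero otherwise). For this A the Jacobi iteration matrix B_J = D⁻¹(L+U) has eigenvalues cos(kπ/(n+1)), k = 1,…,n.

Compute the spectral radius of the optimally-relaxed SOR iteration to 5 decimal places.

spectrum of D⁻¹(L+U) = {cos(kπ/194) : 1≤k≤193}; ρ_J = cos(π/194) = 0.99987.
√(1−ρ_J²) simplifies to sin(π/194) = 0.016193.
ω* = 2 / (1 + 0.016193) = 2 / 1.016193 ≈ 1.96813.
ρ(B_{ω*}) = ω*−1 = 0.96813

ρ_SOR = 0.96813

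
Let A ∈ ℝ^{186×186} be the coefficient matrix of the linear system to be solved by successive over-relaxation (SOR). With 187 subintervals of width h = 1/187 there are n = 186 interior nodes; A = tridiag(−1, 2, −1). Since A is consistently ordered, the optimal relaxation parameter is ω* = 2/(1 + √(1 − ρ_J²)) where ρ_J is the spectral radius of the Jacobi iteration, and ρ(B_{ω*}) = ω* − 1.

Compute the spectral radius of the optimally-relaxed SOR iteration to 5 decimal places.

ρ_SOR = 0.96696

spectrum of D⁻¹(L+U) = {cos(kπ/187) : 1≤k≤186}; ρ_J = cos(π/187) = 0.99986.
1 − cos²(π/187) = sin²(π/187) ⇒ √(1−ρ_J²) = sin(π/187) = 0.016799.
ω* = 2/(1+0.016799) = 1.96696
and ρ(B_{ω*}) = 1.96696 − 1 = 0.96696.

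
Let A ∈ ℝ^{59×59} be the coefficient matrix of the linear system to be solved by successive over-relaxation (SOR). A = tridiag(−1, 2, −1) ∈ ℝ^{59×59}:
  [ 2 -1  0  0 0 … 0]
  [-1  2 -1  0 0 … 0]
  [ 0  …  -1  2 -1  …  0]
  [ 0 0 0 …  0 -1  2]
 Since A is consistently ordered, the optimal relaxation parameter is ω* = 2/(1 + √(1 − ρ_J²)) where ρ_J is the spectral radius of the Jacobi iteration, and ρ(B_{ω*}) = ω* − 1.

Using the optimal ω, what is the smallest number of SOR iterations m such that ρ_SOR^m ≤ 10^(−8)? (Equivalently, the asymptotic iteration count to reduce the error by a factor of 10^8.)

½·tridiag(1,0,1) at n=59: λ_k = cos(kπ/60); max |λ| at k=1 ⇒ ρ_J = cos(π/60) ≈ 0.9986295.
√(1 − cos²(π/60)) = sin(π/60) ≈ 0.0523360.
[ω*] 2 ÷ (1 + 0.0523360) = 2 ÷ 1.0523360 = 1.9005337.
At ω = 1.9005337 every |λ(B_ω)| = ω−1, so ρ_SOR = 0.9005337.
For 8 digits: m = 8·ln10 / (−ln 0.9005337) = 18.4207/0.104768 = 175.824; round up → m = 176.

m = 176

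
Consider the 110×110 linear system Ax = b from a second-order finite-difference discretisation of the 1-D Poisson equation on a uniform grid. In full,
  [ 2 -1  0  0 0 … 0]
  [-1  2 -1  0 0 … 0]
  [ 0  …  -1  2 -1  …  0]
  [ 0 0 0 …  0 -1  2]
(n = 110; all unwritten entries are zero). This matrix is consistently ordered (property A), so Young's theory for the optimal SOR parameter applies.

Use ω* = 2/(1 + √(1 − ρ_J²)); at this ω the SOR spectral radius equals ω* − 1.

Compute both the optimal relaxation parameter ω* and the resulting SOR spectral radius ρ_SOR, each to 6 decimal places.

ω* = 1.944960, ρ_SOR = 0.944960

½·tridiag(1,0,1) at n=110: λ_k = cos(kπ/111); max |λ| at k=1 ⇒ ρ_J = cos(π/111) ≈ 0.999600.
√(1−ρ_J²) = |sin(π/111)| = 0.0282989
Young: ω* = 2/(1+√(1−ρ_J²)) = 2/(1+0.0282989) = 2/1.0282989 = 1.944960.
Hence ρ(B_{ω*}) = 1.944960 − 1 = 0.944960.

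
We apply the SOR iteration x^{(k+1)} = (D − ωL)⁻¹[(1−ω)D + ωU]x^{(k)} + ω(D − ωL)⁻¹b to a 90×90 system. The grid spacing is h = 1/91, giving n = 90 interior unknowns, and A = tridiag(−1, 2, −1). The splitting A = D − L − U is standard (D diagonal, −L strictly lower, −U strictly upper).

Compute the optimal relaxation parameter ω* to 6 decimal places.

ω* = 1.933271

n=90: λ(B_J) = 1 − λ(A)/2 = cos(kπ/91); k=1 gives ρ_J = 0.999404.
√(1−ρ_J²) = |sin(π/91)| = 0.0345161
Then 2/(1+√(1−ρ_J²)) = 2/(1+0.0345161); ω* = 2/1.0345161 = 1.933271.
Hence ρ(B_{ω*}) = 1.933271 − 1 = 0.933271.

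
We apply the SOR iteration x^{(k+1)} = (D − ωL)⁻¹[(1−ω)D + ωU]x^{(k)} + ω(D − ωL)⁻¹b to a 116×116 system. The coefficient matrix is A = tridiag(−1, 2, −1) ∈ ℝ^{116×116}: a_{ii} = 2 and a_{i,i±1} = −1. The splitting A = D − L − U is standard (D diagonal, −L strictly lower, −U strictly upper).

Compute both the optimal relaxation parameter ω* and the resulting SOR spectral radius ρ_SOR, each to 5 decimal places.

ω* = 1.94771, ρ_SOR = 0.94771

½·tridiag(1,0,1) at n=116: λ_k = cos(kπ/117); max |λ| at k=1 ⇒ ρ_J = cos(π/117) ≈ 0.99964.
√(1−ρ_J²) simplifies to sin(π/117) = 0.026848.
So ω* = 2/1.026848 = 1.94771 (Young).
At ω = 1.94771 every |λ(B_ω)| = ω−1, so ρ_SOR = 0.94771.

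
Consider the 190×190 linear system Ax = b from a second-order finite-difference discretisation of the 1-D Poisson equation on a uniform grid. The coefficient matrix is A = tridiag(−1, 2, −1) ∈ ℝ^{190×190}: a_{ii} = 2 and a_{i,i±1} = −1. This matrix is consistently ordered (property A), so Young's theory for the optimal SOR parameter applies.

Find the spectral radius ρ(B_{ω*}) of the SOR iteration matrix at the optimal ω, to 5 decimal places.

[ρ_J] n=190: ρ(B_J) = cos(π/(n+1)) = cos(π/191) = 0.99986.
√(1−ρ_J²) simplifies to sin(π/191) = 0.016447.
ω* = 2 / (1 + 0.016447) = 2 / 1.016447 ≈ 1.96764.
and ρ(B_{ω*}) = 1.96764 − 1 = 0.96764.

ρ_SOR = 0.96764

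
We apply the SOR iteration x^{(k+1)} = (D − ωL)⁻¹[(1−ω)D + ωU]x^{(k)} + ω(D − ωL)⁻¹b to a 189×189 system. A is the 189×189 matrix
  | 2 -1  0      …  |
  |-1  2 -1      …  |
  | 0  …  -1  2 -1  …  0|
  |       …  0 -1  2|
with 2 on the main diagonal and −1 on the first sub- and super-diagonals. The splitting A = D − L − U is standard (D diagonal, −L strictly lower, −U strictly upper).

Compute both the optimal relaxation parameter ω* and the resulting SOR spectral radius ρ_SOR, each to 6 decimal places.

½·tridiag(1,0,1) at n=189: λ_k = cos(kπ/190); max |λ| at k=1 ⇒ ρ_J = cos(π/190) ≈ 0.999863.
√(1−ρ_J²) simplifies to sin(π/190) = 0.0165339.
ω* = 2/(1+0.0165339) = 1.967470
ρ_SOR = ω* − 1 ≈ 0.967470.

ω* = 1.967470, ρ_SOR = 0.967470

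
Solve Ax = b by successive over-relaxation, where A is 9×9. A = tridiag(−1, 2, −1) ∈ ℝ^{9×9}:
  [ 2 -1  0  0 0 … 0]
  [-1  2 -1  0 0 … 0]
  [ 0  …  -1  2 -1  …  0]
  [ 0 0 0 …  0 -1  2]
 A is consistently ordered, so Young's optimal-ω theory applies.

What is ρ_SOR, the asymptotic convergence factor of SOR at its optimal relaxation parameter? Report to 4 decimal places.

ρ_SOR = 0.5279

With n=9, ρ(Jacobi) = cos(π/10) = 0.9511.
1 − cos²(π/10) = sin²(π/10) ⇒ √(1−ρ_J²) = sin(π/10) = 0.30902.
So ω* = 2/1.30902 = 1.5279 (Young).
At ω = 1.5279 every |λ(B_ω)| = ω−1, so ρ_SOR = 0.5279.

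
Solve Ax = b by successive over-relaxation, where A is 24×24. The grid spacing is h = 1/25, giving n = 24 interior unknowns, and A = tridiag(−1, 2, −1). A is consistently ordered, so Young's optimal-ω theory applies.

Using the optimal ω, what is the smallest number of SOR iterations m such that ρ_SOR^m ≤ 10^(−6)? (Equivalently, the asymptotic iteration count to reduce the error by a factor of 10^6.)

B_J for the 24×24 system has eigenvalues cos(kπ/25); ρ_J = cos(π/25) = 0.9921147.
√(1−ρ_J²) = |sin(π/25)| = 0.1253332
Young: ω* = 2/(1+√(1−ρ_J²)) = 2/(1+0.1253332) = 2/1.1253332 = 1.7772514.
[ρ_SOR] ω* − 1 = 0.7772514.
6·ln10 = 13.8155; −ln(0.7772514) = 0.251991; m = ⌈13.8155/0.251991⌉ = ⌈54.825⌉ = 55.

m = 55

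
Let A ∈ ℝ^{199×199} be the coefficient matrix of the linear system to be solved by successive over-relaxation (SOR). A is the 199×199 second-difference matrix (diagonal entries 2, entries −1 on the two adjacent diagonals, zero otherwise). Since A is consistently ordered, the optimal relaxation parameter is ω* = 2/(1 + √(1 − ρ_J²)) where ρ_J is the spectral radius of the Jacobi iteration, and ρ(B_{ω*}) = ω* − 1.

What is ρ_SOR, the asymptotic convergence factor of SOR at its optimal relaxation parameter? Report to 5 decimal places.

[ρ_J] n=199: ρ(B_J) = cos(π/(n+1)) = cos(π/200) = 0.99988.
√(1−ρ_J²) simplifies to sin(π/200) = 0.015707.
ω* = 2 / (1 + 0.015707) = 2 / 1.015707 ≈ 1.96907.
[ρ_SOR] ω* − 1 = 0.96907.

ρ_SOR = 0.96907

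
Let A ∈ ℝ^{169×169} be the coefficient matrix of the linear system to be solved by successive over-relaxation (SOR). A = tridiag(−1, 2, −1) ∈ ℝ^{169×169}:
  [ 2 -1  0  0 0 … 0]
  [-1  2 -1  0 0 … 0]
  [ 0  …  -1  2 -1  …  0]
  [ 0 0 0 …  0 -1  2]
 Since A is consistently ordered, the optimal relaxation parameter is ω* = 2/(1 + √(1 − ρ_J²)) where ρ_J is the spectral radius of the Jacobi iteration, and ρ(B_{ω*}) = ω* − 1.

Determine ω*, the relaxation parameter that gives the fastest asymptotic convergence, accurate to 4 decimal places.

ρ_J = max_k |cos(kπ/170)| = cos(π/170) = 0.9998
√(1−ρ_J²) = |sin(π/170)| = 0.01848
Young: ω* = 2/(1+√(1−ρ_J²)) = 2/(1+0.01848) = 2/1.01848 = 1.9637.
ρ_SOR = ω* − 1 = 1.9637 − 1 = 0.9637.

ω* = 1.9637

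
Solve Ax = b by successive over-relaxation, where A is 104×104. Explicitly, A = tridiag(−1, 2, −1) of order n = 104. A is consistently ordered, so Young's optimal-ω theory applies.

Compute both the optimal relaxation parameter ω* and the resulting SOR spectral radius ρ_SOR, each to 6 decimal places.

[ρ_J] n=104: ρ(B_J) = cos(π/(n+1)) = cos(π/105) = 0.999552.
√(1−ρ_J²) = |sin(π/105)| = 0.0299155
ω* = 2 / (1 + 0.0299155) = 2 / 1.0299155 ≈ 1.941907.
At ω = 1.941907 every |λ(B_ω)| = ω−1, so ρ_SOR = 0.941907.

ω* = 1.941907, ρ_SOR = 0.941907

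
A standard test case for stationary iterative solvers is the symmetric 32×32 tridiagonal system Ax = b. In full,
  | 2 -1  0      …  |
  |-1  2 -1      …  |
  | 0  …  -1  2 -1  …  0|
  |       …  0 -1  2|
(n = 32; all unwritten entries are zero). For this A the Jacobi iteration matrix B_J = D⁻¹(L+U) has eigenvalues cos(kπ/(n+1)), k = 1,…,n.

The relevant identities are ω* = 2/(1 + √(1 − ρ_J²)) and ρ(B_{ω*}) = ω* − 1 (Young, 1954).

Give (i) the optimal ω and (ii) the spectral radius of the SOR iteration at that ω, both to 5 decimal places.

B_J for the 32×32 system has eigenvalues cos(kπ/33); ρ_J = cos(π/33) = 0.99547.
1 − cos²(π/33) = sin²(π/33) ⇒ √(1−ρ_J²) = sin(π/33) = 0.095056.
ω* = 2 / (1 + 0.095056) = 2 / 1.095056 ≈ 1.82639.
and ρ(B_{ω*}) = 1.82639 − 1 = 0.82639.

ω* = 1.82639, ρ_SOR = 0.82639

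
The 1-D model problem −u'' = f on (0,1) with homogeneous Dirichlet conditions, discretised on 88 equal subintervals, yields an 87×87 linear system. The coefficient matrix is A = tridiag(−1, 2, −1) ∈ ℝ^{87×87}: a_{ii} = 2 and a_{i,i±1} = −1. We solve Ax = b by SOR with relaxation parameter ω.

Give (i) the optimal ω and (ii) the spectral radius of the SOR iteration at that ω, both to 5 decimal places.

With n=87, ρ(Jacobi) = cos(π/88) = 0.99936.
root = sin(π/88) = 0.035692  (since 1−cos² = sin²).
So ω* = 2/1.035692 = 1.93108 (Young).
[ρ_SOR] ω* − 1 = 0.93108.

ω* = 1.93108, ρ_SOR = 0.93108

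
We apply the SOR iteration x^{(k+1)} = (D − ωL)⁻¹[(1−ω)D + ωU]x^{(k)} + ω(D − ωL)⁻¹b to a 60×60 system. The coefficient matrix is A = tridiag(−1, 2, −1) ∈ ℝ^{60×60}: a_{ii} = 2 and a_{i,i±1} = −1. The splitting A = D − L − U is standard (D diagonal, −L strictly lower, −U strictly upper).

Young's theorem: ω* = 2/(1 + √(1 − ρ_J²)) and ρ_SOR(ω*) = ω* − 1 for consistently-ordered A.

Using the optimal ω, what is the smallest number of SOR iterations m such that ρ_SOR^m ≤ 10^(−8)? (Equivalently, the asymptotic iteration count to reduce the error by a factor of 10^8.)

m = 179

n=60: λ(B_J) = 1 − λ(A)/2 = cos(kπ/61); k=1 gives ρ_J = 0.9986741.
√(1−ρ_J²) = |sin(π/61)| = 0.0514788
ω* = 2/(1 + 0.0514788) = 2/1.0514788 = 1.9020830.
[ρ_SOR] ω* − 1 = 0.9020830.
ρ_SOR^m ≤ 10^(−8) ⇔ m ≥ 8·ln10/(−ln 0.9020830) = 18.4207/0.103049 = 178.757; m = ⌈178.757⌉ = 179.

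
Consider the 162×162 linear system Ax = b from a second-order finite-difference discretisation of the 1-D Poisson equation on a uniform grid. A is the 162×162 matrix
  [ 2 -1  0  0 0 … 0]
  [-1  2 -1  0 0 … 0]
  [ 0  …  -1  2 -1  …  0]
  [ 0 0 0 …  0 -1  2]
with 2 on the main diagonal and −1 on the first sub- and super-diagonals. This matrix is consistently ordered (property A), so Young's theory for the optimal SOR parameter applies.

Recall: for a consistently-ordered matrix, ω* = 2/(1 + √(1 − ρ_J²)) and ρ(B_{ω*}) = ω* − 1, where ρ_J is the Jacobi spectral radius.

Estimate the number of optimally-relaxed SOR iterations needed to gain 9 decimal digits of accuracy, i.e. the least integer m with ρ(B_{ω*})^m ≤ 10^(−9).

m = 538

n=162: λ(B_J) = 1 − λ(A)/2 = cos(kπ/163); k=1 gives ρ_J = 0.9998143.
√(1 − cos²(π/163)) = sin(π/163) ≈ 0.0192724.
Young: ω* = 2/(1+√(1−ρ_J²)) = 2/(1+0.0192724) = 2/1.0192724 = 1.9621840.
ρ_SOR = ω* − 1 ≈ 0.9621840.
Need (0.9621840)^m ≤ 10^(−9): m ≥ 9·ln10/|ln 0.9621840| = 20.7233/0.0385496 = 537.575 ⇒ m = 538.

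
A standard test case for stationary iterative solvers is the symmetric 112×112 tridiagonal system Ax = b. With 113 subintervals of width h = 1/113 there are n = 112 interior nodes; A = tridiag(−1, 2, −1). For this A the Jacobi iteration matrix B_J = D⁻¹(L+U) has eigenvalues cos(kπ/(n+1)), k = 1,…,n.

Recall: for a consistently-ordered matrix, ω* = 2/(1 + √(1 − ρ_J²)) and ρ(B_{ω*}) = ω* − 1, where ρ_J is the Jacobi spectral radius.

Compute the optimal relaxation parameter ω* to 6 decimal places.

B_J for the 112×112 system has eigenvalues cos(kπ/113); ρ_J = cos(π/113) = 0.999614.
√(1 − cos²(π/113)) = sin(π/113) ≈ 0.0277981.
Then 2/(1+√(1−ρ_J²)) = 2/(1+0.0277981); ω* = 2/1.0277981 = 1.945907.
ρ(B_{ω*}) = ω*−1 = 0.945907

ω* = 1.945907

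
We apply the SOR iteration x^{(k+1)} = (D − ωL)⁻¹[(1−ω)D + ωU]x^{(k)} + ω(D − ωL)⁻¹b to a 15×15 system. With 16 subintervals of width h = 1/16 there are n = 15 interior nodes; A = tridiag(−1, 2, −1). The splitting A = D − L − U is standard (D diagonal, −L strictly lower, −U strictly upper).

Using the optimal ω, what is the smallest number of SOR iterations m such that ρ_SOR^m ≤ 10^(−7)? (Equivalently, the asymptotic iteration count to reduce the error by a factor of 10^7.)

m = 41

ρ_J = max_k |cos(kπ/16)| = cos(π/16) = 0.9807853
1 − cos²(π/16) = sin²(π/16) ⇒ √(1−ρ_J²) = sin(π/16) = 0.1950903.
ω* = 2/(1+0.1950903) = 1.6735137
and ρ(B_{ω*}) = 1.6735137 − 1 = 0.6735137.
For 7 digits: m = 7·ln10 / (−ln 0.6735137) = 16.1181/0.395247 = 40.780; round up → m = 41.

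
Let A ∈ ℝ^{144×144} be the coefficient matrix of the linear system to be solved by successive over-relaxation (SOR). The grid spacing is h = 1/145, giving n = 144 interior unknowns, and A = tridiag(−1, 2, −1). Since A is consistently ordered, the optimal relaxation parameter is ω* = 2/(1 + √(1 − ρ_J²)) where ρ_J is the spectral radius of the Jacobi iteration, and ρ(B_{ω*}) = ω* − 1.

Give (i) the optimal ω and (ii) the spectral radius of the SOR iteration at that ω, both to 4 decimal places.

ω* = 1.9576, ρ_SOR = 0.9576

spectrum of D⁻¹(L+U) = {cos(kπ/145) : 1≤k≤144}; ρ_J = cos(π/145) = 0.9998.
√(1 − cos²(π/145)) = sin(π/145) ≈ 0.02166.
So ω* = 2/1.02166 = 1.9576 (Young).
[ρ_SOR] ω* − 1 = 0.9576.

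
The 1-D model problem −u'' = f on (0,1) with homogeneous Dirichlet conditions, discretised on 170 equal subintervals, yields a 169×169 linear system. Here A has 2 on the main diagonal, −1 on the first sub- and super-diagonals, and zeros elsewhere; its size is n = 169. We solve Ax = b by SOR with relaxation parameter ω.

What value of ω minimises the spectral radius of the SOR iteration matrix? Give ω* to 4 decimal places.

B_J for the 169×169 system has eigenvalues cos(kπ/170); ρ_J = cos(π/170) = 0.9998.
√(1 − cos²(π/170)) = sin(π/170) ≈ 0.01848.
So ω* = 2/1.01848 = 1.9637 (Young).
ρ_SOR = ω* − 1 = 1.9637 − 1 = 0.9637.

ω* = 1.9637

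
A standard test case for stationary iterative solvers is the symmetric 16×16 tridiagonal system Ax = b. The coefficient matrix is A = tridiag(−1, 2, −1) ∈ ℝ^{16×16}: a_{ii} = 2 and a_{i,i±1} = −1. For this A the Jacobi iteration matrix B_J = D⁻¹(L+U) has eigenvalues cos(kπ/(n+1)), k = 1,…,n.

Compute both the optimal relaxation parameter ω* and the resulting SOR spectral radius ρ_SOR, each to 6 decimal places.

ω* = 1.689547, ρ_SOR = 0.689547

½·tridiag(1,0,1) at n=16: λ_k = cos(kπ/17); max |λ| at k=1 ⇒ ρ_J = cos(π/17) ≈ 0.982973.
√(1−ρ_J²) simplifies to sin(π/17) = 0.1837495.
So ω* = 2/1.1837495 = 1.689547 (Young).
At ω = 1.689547 every |λ(B_ω)| = ω−1, so ρ_SOR = 0.689547.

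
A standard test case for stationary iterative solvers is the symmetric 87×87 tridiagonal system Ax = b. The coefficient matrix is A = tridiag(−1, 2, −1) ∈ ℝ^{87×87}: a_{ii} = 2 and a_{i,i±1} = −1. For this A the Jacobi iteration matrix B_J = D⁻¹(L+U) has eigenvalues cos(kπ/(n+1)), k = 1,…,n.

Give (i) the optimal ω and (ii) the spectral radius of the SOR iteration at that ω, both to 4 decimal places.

n=87: λ(B_J) = 1 − λ(A)/2 = cos(kπ/88); k=1 gives ρ_J = 0.9994.
1 − cos²(π/88) = sin²(π/88) ⇒ √(1−ρ_J²) = sin(π/88) = 0.03569.
Then 2/(1+√(1−ρ_J²)) = 2/(1+0.03569); ω* = 2/1.03569 = 1.9311.
[ρ_SOR] ω* − 1 = 0.9311.

ω* = 1.9311, ρ_SOR = 0.9311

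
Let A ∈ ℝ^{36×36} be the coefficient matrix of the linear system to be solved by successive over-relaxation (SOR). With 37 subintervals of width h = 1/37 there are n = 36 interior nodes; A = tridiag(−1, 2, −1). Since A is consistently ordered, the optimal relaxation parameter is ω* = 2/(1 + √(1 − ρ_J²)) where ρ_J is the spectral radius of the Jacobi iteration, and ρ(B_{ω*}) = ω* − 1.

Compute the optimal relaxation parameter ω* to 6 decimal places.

spectrum of D⁻¹(L+U) = {cos(kπ/37) : 1≤k≤36}; ρ_J = cos(π/37) = 0.996397.
1 − cos²(π/37) = sin²(π/37) ⇒ √(1−ρ_J²) = sin(π/37) = 0.0848059.
ω* = 2/(1+0.0848059) = 1.843648
ρ_SOR = ω* − 1 ≈ 0.843648.

ω* = 1.843648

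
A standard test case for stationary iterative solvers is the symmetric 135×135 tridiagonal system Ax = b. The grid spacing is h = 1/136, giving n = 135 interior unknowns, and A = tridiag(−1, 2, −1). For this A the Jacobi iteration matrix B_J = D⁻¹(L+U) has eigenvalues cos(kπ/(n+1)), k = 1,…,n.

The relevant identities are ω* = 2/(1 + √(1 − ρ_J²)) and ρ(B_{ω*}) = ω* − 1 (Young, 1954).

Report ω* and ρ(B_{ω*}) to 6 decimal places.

ω* = 1.954847, ρ_SOR = 0.954847

ρ_J = max_k |cos(kπ/136)| = cos(π/136) = 0.999733
1 − cos²(π/136) = sin²(π/136) ⇒ √(1−ρ_J²) = sin(π/136) = 0.0230979.
So ω* = 2/1.0230979 = 1.954847 (Young).
ρ(B_{ω*}) = ω*−1 = 0.954847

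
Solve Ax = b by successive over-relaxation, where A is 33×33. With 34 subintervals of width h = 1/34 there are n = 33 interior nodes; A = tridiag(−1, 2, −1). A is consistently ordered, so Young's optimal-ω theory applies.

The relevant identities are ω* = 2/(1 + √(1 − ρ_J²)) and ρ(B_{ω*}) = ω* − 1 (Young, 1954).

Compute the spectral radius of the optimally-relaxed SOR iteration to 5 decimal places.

spectrum of D⁻¹(L+U) = {cos(kπ/34) : 1≤k≤33}; ρ_J = cos(π/34) = 0.99573.
√(1−ρ_J²) simplifies to sin(π/34) = 0.092268.
ω* = 2/(1+0.092268) = 1.83105
ρ(B_{ω*}) = ω*−1 = 0.83105

ρ_SOR = 0.83105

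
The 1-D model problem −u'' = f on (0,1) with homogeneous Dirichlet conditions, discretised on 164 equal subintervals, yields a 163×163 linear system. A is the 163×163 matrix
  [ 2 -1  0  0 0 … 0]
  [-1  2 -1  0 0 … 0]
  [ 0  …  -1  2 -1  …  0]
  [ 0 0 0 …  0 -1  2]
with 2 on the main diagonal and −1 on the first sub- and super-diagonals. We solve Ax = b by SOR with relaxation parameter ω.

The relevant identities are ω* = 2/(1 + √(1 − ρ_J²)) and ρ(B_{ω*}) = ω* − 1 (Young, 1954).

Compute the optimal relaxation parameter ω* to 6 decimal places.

spectrum of D⁻¹(L+U) = {cos(kπ/164) : 1≤k≤163}; ρ_J = cos(π/164) = 0.999817.
√(1−ρ_J²) = |sin(π/164)| = 0.0191549
So ω* = 2/1.0191549 = 1.962410 (Young).
ρ_SOR = ω* − 1 = 1.962410 − 1 = 0.962410.

ω* = 1.962410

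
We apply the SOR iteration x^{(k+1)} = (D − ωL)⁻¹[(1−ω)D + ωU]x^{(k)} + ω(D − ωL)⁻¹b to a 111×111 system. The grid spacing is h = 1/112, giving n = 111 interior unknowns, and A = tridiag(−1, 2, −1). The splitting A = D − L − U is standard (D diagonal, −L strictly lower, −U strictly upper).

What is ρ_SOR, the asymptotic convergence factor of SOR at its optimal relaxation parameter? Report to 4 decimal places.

spectrum of D⁻¹(L+U) = {cos(kπ/112) : 1≤k≤111}; ρ_J = cos(π/112) = 0.9996.
root = sin(π/112) = 0.02805  (since 1−cos² = sin²).
ω* = 2/(1 + 0.02805) = 2/1.02805 = 1.9454.
Hence ρ(B_{ω*}) = 1.9454 − 1 = 0.9454.

ρ_SOR = 0.9454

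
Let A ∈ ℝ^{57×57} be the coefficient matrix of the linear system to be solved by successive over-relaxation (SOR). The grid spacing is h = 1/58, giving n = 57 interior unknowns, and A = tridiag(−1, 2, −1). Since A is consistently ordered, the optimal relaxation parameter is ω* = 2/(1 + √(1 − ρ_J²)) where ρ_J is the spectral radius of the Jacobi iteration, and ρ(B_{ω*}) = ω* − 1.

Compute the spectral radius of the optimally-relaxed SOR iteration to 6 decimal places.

ρ_SOR = 0.897283

With n=57, ρ(Jacobi) = cos(π/58) = 0.998533.
√(1 − cos²(π/58)) = sin(π/58) ≈ 0.0541389.
ω* = 2/(1+0.0541389) = 1.897283
and ρ(B_{ω*}) = 1.897283 − 1 = 0.897283.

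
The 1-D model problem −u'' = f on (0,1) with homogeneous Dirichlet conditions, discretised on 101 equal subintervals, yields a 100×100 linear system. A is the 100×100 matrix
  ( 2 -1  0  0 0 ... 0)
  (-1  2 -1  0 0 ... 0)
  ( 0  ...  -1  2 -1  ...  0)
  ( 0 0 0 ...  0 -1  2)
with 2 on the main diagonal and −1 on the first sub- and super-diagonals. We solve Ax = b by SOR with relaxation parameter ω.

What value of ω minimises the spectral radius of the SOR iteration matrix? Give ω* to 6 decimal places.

ω* = 1.939676

½·tridiag(1,0,1) at n=100: λ_k = cos(kπ/101); max |λ| at k=1 ⇒ ρ_J = cos(π/101) ≈ 0.999516.
1 − cos²(π/101) = sin²(π/101) ⇒ √(1−ρ_J²) = sin(π/101) = 0.0310999.
ω* = 2/(1+0.0310999) = 1.939676
ρ_SOR = ω* − 1 = 1.939676 − 1 = 0.939676.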